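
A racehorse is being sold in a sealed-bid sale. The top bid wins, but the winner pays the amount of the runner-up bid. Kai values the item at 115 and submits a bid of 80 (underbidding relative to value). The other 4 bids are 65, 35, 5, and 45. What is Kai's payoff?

Payoff = 50.

Highest competing bid: 65.
Kai's bid 80 is the highest overall, so Kai wins and pays the second-highest bid, 65.
Payoff = value − price = 115 − 65 = 50.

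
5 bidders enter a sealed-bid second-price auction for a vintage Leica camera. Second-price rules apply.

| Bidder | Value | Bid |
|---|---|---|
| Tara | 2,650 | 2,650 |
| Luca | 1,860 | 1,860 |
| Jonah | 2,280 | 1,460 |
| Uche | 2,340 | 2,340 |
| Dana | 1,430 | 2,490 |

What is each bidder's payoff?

Ranking the bids: Tara 2,650, then Dana 2,490, then Uche 2,340, then Luca 1,860, then Jonah 1,460.
Tara has the top bid and wins; the price is the second-highest bid, 2,490.
Tara's payoff = 2,650 − 2,490 = 160. All other bidders lose, so their payoff is 0.

Tara 160, Luca 0, Jonah 0, Uche 0, Dana 0.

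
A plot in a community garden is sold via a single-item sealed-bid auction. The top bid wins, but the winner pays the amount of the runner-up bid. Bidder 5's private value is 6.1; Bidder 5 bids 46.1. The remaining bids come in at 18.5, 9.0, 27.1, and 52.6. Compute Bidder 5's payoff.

The bidder's payoff: 0.0.

Highest competing bid: 52.6.
Bidder 5's bid 46.1 is not the highest, so Bidder 5 loses, pays nothing, and earns zero payoff.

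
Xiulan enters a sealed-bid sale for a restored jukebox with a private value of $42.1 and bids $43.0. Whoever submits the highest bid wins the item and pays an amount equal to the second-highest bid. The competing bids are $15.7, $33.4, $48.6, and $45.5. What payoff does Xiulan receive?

Highest competing bid: $48.6.
Xiulan's bid $43.0 is not the highest, so Xiulan loses, pays nothing, and earns zero payoff.

Payoff = $0.0.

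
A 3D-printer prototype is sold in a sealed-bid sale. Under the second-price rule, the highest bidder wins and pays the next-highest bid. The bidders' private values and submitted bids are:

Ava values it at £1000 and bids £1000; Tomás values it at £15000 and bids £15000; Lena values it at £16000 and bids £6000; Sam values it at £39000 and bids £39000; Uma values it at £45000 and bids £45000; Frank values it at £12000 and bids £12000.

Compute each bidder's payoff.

Ranking the bids: Uma £45000, then Sam £39000, then Tomás £15000, then Frank £12000, then Lena £6000, then Ava £1000.
Uma has the top bid and wins; the price is the second-highest bid, £39000.
Uma's payoff = £45000 − £39000 = £6000. All other bidders lose, so their payoff is 0.

Payoffs: Ava £0, Tomás £0, Lena £0, Sam £0, Uma £6000, Frank £0.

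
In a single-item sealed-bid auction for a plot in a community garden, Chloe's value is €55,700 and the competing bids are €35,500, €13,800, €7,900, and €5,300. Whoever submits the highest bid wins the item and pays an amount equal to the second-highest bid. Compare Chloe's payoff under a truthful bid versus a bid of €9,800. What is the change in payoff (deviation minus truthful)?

Change in payoff: -€20,200.

The highest competing bid is €35,500.
Bidding truthfully at €55,700: Chloe has the top bid, wins, and pays the second-highest bid €35,500. Payoff = €55,700 − €35,500 = €20,200.
Bidding €9,800: the top bid is €35,500 (a rival), so Chloe loses. Payoff = €0.
Change = €0 − €20,200 = -€20,200.
This is the dominant-strategy logic: truthful bidding weakly beats any alternative.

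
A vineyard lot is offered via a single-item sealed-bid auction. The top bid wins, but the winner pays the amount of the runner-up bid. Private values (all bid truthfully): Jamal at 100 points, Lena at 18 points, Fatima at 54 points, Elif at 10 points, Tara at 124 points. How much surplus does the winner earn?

24 points

Sorted high to low: Tara 124 points, then Jamal 100 points, then Fatima 54 points, then Lena 18 points, then Elif 10 points.
Tara wins with the top bid and pays the second-highest, 100 points.
Surplus = 124 points − 100 points = 24 points.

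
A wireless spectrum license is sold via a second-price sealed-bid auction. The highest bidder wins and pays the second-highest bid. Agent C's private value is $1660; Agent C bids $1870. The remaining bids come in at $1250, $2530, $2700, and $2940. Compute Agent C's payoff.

Agent C's payoff: $0.

Highest competing bid: $2940.
Agent C's bid $1870 is not the highest, so Agent C loses, pays nothing, and earns zero payoff.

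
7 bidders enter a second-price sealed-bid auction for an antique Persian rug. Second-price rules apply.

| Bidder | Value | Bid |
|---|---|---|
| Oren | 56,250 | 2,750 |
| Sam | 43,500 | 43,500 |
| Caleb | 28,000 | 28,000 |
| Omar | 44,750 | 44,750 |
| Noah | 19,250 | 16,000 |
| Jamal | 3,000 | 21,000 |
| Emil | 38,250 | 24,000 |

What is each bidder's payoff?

Ordered from highest: Omar 44,750, then Sam 43,500, then Caleb 28,000, then Emil 24,000, then Jamal 21,000, then Noah 16,000, then Oren 2,750.
Omar has the top bid and wins; the price is the second-highest bid, 43,500.
Omar's payoff = 44,750 − 43,500 = 1,250. All other bidders lose, so their payoff is 0.

Payoffs: Oren 0, Sam 0, Caleb 0, Omar 1,250, Noah 0, Jamal 0, Emil 0.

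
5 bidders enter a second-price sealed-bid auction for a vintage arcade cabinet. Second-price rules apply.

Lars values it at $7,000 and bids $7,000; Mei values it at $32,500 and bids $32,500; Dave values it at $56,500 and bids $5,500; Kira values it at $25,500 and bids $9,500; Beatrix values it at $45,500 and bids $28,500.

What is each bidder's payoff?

Lars $0, Mei $4,000, Dave $0, Kira $0, Beatrix $0.

Bids in descending order: Mei $32,500 > Beatrix $28,500 > Kira $9,500 > Lars $7,000 > Dave $5,500.
Mei has the top bid and wins; the price is the second-highest bid, $28,500.
Mei's payoff = $32,500 − $28,500 = $4,000. All other bidders lose, so their payoff is 0.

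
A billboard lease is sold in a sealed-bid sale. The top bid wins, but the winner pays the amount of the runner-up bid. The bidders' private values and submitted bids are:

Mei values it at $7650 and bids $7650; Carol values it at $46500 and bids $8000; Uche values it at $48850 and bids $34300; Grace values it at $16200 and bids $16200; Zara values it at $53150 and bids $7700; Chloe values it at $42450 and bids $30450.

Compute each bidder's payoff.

Bids in descending order: Uche $34300, then Chloe $30450, then Grace $16200, then Carol $8000, then Zara $7700, then Mei $7650.
Uche has the top bid and wins; the price is the second-highest bid, $30450.
Uche's payoff = $48850 − $30450 = $18400. All other bidders lose, so their payoff is 0.

Mei $0, Carol $0, Uche $18400, Grace $0, Zara $0, Chloe $0.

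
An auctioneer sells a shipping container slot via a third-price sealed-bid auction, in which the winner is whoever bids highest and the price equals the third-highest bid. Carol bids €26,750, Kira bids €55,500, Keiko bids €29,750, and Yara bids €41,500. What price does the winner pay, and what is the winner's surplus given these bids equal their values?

Bids in descending order: Kira €55,500 > Yara €41,500 > Keiko €29,750 > Carol €26,750.
Kira is the highest bidder, so Kira wins.
Under the third-price rule, the price is the third-highest bid: €29,750.
Surplus = €55,500 − €29,750 = €25,750.

The winner pays €29,750 for a surplus of €25,750.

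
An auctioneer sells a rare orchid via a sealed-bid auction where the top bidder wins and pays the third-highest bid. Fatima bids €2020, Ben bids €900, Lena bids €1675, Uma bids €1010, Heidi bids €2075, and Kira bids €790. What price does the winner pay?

€1675

Ranking the bids: Heidi €2075; Fatima €2020; Lena €1675; Uma €1010; Ben €900; Kira €790.
Heidi is the highest bidder, so Heidi wins.
Under the third-price rule, the price is the third-highest bid: €1675.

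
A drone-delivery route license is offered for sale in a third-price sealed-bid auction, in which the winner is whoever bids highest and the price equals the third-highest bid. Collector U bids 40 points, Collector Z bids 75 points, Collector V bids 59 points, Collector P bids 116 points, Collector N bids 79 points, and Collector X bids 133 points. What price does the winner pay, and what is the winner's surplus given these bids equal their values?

The winner pays 79 points for a surplus of 54 points.

Ranking the bids: Collector X 133 points, then Collector P 116 points, then Collector N 79 points, then Collector Z 75 points, then Collector V 59 points, then Collector U 40 points.
Collector X is the highest bidder, so Collector X wins.
Under the third-price rule, the price is the third-highest bid: 79 points.
Surplus = 133 points − 79 points = 54 points.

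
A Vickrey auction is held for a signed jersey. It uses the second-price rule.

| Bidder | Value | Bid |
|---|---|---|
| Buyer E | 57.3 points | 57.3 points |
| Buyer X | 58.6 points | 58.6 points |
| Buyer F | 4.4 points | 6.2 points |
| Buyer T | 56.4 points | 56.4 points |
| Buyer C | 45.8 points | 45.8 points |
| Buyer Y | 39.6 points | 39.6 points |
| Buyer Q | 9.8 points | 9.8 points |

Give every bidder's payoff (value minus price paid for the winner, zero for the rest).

Buyer E 0.0 points, Buyer X 1.3 points, Buyer F 0.0 points, Buyer T 0.0 points, Buyer C 0.0 points, Buyer Y 0.0 points, Buyer Q 0.0 points.

Ordered from highest: Buyer X 58.6 points > Buyer E 57.3 points > Buyer T 56.4 points > Buyer C 45.8 points > Buyer Y 39.6 points > Buyer Q 9.8 points > Buyer F 6.2 points.
Buyer X has the top bid and wins; the price is the second-highest bid, 57.3 points.
Buyer X's payoff = 58.6 points − 57.3 points = 1.3 points. All other bidders lose, so their payoff is 0.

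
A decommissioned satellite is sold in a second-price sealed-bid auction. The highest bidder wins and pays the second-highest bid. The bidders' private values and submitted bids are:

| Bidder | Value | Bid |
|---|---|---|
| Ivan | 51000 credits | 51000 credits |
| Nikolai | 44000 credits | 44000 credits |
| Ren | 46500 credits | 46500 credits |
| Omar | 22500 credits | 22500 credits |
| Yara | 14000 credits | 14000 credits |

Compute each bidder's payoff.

Ivan 4500 credits, Nikolai 0 credits, Ren 0 credits, Omar 0 credits, Yara 0 credits.

Sorted high to low: Ivan 51000 credits > Ren 46500 credits > Nikolai 44000 credits > Omar 22500 credits > Yara 14000 credits.
Ivan has the top bid and wins; the price is the second-highest bid, 46500 credits.
Ivan's payoff = 51000 credits − 46500 credits = 4500 credits. All other bidders lose, so their payoff is 0.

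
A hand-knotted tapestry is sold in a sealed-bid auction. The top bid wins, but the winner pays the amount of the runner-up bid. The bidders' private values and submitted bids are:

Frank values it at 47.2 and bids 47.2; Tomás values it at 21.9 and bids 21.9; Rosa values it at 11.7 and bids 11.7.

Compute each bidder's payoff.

Sorted high to low: Frank 47.2; Tomás 21.9; Rosa 11.7.
Frank has the top bid and wins; the price is the second-highest bid, 21.9.
Frank's payoff = 47.2 − 21.9 = 25.3. All other bidders lose, so their payoff is 0.

Payoffs: Frank 25.3, Tomás 0.0, Rosa 0.0.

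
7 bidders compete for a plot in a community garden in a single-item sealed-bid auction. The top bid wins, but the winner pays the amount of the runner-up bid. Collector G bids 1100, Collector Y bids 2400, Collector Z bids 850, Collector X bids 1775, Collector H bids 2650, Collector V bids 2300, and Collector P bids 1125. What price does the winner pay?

The winner pays 2400.

Ranking the bids: Collector H 2650 > Collector Y 2400 > Collector V 2300 > Collector X 1775 > Collector P 1125 > Collector G 1100 > Collector Z 850.
Collector H has the highest bid, so Collector H wins.
The second-highest bid is 2400, so that is what Collector H pays.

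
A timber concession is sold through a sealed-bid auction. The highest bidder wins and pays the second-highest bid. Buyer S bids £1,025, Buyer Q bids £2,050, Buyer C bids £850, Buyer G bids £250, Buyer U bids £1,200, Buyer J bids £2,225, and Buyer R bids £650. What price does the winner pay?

The winner pays £2,050.

Sorted high to low: Buyer J £2,225, then Buyer Q £2,050, then Buyer U £1,200, then Buyer S £1,025, then Buyer C £850, then Buyer R £650, then Buyer G £250.
Buyer J has the highest bid, so Buyer J wins.
The second-highest bid is £2,050, so that is what Buyer J pays.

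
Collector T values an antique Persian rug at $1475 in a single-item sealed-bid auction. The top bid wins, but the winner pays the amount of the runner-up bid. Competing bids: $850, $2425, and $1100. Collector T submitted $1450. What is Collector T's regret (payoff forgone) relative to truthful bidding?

The highest competing bid is $2425.
Bidding truthfully at $1475: the top bid is $2425 (a rival), so Collector T loses. Payoff = $0.
Bidding $1450: the top bid is $2425 (a rival), so Collector T loses. Payoff = $0.
Regret = truthful payoff − actual payoff = $0 − $0 = $0.

Regret: $0.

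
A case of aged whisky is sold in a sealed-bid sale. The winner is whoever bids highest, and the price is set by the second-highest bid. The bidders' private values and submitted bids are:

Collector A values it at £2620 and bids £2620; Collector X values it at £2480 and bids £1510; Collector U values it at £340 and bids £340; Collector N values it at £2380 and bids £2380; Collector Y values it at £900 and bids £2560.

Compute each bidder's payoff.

Sorted high to low: Collector A £2620 > Collector Y £2560 > Collector N £2380 > Collector X £1510 > Collector U £340.
Collector A has the top bid and wins; the price is the second-highest bid, £2560.
Collector A's payoff = £2620 − £2560 = £60. All other bidders lose, so their payoff is 0.

Collector A £60, Collector X £0, Collector U £0, Collector N £0, Collector Y £0.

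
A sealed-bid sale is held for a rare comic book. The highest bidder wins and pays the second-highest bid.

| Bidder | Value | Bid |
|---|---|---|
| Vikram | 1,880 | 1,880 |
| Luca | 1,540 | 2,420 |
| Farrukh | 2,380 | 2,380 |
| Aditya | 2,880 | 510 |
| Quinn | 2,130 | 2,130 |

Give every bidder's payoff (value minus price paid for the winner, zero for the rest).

Payoffs: Vikram 0, Luca -840, Farrukh 0, Aditya 0, Quinn 0.

Ordered from highest: Luca 2,420, then Farrukh 2,380, then Quinn 2,130, then Vikram 1,880, then Aditya 510.
Luca has the top bid and wins; the price is the second-highest bid, 2,380.
Luca's payoff = 1,540 − 2,380 = -840. All other bidders lose, so their payoff is 0.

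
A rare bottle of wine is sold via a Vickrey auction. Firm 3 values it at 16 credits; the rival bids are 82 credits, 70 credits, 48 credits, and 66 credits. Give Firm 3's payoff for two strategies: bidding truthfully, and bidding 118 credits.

(a) 0 credits  (b) -66 credits

The highest competing bid is 82 credits.
Bidding truthfully at 16 credits: the top bid is 82 credits (a rival), so Firm 3 loses. Payoff = 0 credits.
Bidding 118 credits: Firm 3 has the top bid, wins, and pays the second-highest bid 82 credits. Payoff = 16 credits − 82 credits = -66 credits.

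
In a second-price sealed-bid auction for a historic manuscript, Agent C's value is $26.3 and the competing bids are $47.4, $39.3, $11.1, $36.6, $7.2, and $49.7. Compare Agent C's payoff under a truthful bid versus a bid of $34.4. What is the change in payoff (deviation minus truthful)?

The highest competing bid is $49.7.
Bidding truthfully at $26.3: the top bid is $49.7 (a rival), so Agent C loses. Payoff = $0.0.
Bidding $34.4: the top bid is $49.7 (a rival), so Agent C loses. Payoff = $0.0.
Change = $0.0 − $0.0 = $0.0.
The bid only affects whether you win, not the price — here both bids land on the same side of the top rival bid, so the deviation is payoff-neutral.

Change in payoff: $0.0.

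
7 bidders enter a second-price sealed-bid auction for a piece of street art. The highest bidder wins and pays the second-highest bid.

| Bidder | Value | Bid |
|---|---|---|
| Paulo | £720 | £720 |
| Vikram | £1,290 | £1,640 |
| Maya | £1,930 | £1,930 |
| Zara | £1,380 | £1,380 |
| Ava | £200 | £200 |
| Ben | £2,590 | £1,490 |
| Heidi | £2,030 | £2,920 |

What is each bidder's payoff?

Payoffs: Paulo £0, Vikram £0, Maya £0, Zara £0, Ava £0, Ben £0, Heidi £100.

Ordered from highest: Heidi £2,920 > Maya £1,930 > Vikram £1,640 > Ben £1,490 > Zara £1,380 > Paulo £720 > Ava £200.
Heidi has the top bid and wins; the price is the second-highest bid, £1,930.
Heidi's payoff = £2,030 − £1,930 = £100. All other bidders lose, so their payoff is 0.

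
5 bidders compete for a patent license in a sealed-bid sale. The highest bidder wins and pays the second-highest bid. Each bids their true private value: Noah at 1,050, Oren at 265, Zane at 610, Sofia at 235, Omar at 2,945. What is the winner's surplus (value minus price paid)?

Sorted high to low: Omar 2,945 > Noah 1,050 > Zane 610 > Oren 265 > Sofia 235.
Omar wins with the top bid and pays the second-highest, 1,050.
Surplus = 2,945 − 1,050 = 1,895.

1,895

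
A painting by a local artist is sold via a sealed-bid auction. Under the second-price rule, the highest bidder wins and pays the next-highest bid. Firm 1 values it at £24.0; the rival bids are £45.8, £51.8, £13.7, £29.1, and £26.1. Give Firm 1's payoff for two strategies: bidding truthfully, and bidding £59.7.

The highest competing bid is £51.8.
Bidding truthfully at £24.0: the top bid is £51.8 (a rival), so Firm 1 loses. Payoff = £0.0.
Bidding £59.7: Firm 1 has the top bid, wins, and pays the second-highest bid £51.8. Payoff = £24.0 − £51.8 = -£27.8.

(a) £0.0  (b) -£27.8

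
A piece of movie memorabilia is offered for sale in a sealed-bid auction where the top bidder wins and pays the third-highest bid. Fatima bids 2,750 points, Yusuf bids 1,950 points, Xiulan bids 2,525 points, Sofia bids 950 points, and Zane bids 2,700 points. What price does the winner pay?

Sorted high to low: Fatima 2,750 points > Zane 2,700 points > Xiulan 2,525 points > Yusuf 1,950 points > Sofia 950 points.
Fatima is the highest bidder, so Fatima wins.
Under the third-price rule, the price is the third-highest bid: 2,525 points.

The winner pays 2,525 points.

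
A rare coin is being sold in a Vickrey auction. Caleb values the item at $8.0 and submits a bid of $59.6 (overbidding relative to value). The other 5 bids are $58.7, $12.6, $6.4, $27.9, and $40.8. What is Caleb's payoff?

Highest competing bid: $58.7.
Caleb's bid $59.6 is the highest overall, so Caleb wins and pays the second-highest bid, $58.7.
Payoff = value − price = $8.0 − $58.7 = -$50.7.
Overbidding won the item at a price above value — truthful bidding would have avoided this loss.

Caleb's payoff: -$50.7.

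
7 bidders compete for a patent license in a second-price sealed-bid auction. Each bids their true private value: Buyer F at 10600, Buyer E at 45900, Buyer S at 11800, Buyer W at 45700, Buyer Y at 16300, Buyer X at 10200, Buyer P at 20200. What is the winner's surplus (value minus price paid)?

Surplus = 200.

Sorted high to low: Buyer E 45900, then Buyer W 45700, then Buyer P 20200, then Buyer Y 16300, then Buyer S 11800, then Buyer F 10600, then Buyer X 10200.
Buyer E wins with the top bid and pays the second-highest, 45700.
Surplus = 45900 − 45700 = 200.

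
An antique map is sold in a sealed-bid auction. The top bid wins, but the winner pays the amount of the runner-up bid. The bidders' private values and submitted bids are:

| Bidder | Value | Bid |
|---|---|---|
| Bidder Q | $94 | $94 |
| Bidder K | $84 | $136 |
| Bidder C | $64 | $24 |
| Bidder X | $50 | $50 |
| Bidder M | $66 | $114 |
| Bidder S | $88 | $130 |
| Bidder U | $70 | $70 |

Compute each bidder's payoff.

Bids in descending order: Bidder K $136; Bidder S $130; Bidder M $114; Bidder Q $94; Bidder U $70; Bidder X $50; Bidder C $24.
Bidder K has the top bid and wins; the price is the second-highest bid, $130.
Bidder K's payoff = $84 − $130 = -$46. All other bidders lose, so their payoff is 0.

Payoffs: Bidder Q $0, Bidder K -$46, Bidder C $0, Bidder X $0, Bidder M $0, Bidder S $0, Bidder U $0.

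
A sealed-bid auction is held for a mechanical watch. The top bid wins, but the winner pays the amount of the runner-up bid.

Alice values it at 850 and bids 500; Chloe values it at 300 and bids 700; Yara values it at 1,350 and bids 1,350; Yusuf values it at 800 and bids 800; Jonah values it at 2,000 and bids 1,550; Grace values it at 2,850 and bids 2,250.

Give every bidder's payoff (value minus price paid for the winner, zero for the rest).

Alice 0, Chloe 0, Yara 0, Yusuf 0, Jonah 0, Grace 1,300.

Bids in descending order: Grace 2,250; Jonah 1,550; Yara 1,350; Yusuf 800; Chloe 700; Alice 500.
Grace has the top bid and wins; the price is the second-highest bid, 1,550.
Grace's payoff = 2,850 − 1,550 = 1,300. All other bidders lose, so their payoff is 0.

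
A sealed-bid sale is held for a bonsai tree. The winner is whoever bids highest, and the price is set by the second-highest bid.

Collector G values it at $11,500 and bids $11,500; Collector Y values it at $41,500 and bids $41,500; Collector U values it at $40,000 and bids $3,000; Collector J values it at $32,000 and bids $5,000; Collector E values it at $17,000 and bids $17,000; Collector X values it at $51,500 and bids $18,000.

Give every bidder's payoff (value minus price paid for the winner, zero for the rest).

Ordered from highest: Collector Y $41,500; Collector X $18,000; Collector E $17,000; Collector G $11,500; Collector J $5,000; Collector U $3,000.
Collector Y has the top bid and wins; the price is the second-highest bid, $18,000.
Collector Y's payoff = $41,500 − $18,000 = $23,500. All other bidders lose, so their payoff is 0.

Collector G $0, Collector Y $23,500, Collector U $0, Collector J $0, Collector E $0, Collector X $0.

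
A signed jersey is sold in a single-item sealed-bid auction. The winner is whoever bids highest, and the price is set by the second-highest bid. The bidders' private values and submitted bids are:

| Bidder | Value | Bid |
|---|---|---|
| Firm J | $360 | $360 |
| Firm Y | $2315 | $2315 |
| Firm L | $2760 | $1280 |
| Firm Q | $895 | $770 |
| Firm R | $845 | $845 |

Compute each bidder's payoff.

Firm J $0, Firm Y $1035, Firm L $0, Firm Q $0, Firm R $0.

Sorted high to low: Firm Y $2315; Firm L $1280; Firm R $845; Firm Q $770; Firm J $360.
Firm Y has the top bid and wins; the price is the second-highest bid, $1280.
Firm Y's payoff = $2315 − $1280 = $1035. All other bidders lose, so their payoff is 0.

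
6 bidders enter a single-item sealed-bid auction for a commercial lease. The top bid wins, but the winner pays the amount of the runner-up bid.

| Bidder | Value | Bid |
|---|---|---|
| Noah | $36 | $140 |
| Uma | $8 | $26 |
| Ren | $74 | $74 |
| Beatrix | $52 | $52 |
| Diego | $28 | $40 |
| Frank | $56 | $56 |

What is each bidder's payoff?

Ranking the bids: Noah $140; Ren $74; Frank $56; Beatrix $52; Diego $40; Uma $26.
Noah has the top bid and wins; the price is the second-highest bid, $74.
Noah's payoff = $36 − $74 = -$38. All other bidders lose, so their payoff is 0.

Payoffs: Noah -$38, Uma $0, Ren $0, Beatrix $0, Diego $0, Frank $0.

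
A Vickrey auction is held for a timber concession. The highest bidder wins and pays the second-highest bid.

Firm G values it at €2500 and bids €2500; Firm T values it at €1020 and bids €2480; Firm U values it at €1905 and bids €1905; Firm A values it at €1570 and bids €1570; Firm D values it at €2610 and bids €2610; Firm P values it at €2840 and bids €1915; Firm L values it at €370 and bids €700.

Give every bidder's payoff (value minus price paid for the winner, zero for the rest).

Payoffs: Firm G €0, Firm T €0, Firm U €0, Firm A €0, Firm D €110, Firm P €0, Firm L €0.

Ranking the bids: Firm D €2610, then Firm G €2500, then Firm T €2480, then Firm P €1915, then Firm U €1905, then Firm A €1570, then Firm L €700.
Firm D has the top bid and wins; the price is the second-highest bid, €2500.
Firm D's payoff = €2610 − €2500 = €110. All other bidders lose, so their payoff is 0.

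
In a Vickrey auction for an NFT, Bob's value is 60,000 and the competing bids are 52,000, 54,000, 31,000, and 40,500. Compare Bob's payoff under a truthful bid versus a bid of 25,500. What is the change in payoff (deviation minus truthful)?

Change in payoff: -6,000.

The highest competing bid is 54,000.
Bidding truthfully at 60,000: Bob has the top bid, wins, and pays the second-highest bid 54,000. Payoff = 60,000 − 54,000 = 6,000.
Bidding 25,500: the top bid is 54,000 (a rival), so Bob loses. Payoff = 0.
Change = 0 − 6,000 = -6,000.
Deviating from a truthful bid can only lose payoff in a second-price auction — never gain.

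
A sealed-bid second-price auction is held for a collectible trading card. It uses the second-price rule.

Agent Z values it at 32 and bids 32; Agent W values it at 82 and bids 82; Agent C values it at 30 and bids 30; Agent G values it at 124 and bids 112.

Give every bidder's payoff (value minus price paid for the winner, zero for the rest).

Bids in descending order: Agent G 112 > Agent W 82 > Agent Z 32 > Agent C 30.
Agent G has the top bid and wins; the price is the second-highest bid, 82.
Agent G's payoff = 124 − 82 = 42. All other bidders lose, so their payoff is 0.

Agent Z 0, Agent W 0, Agent C 0, Agent G 42.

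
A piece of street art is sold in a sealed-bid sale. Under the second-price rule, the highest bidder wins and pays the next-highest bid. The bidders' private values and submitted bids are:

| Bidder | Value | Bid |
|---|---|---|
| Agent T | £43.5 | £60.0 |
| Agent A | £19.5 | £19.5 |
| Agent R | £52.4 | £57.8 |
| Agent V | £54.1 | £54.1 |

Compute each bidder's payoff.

Payoffs: Agent T -£14.3, Agent A £0.0, Agent R £0.0, Agent V £0.0.

Sorted high to low: Agent T £60.0; Agent R £57.8; Agent V £54.1; Agent A £19.5.
Agent T has the top bid and wins; the price is the second-highest bid, £57.8.
Agent T's payoff = £43.5 − £57.8 = -£14.3. All other bidders lose, so their payoff is 0.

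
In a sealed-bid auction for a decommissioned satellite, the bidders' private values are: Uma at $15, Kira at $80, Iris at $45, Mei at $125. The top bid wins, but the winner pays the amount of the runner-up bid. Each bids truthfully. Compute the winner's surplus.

Ranking the bids: Mei $125, then Kira $80, then Iris $45, then Uma $15.
Mei wins with the top bid and pays the second-highest, $80.
Surplus = $125 − $80 = $45.

$45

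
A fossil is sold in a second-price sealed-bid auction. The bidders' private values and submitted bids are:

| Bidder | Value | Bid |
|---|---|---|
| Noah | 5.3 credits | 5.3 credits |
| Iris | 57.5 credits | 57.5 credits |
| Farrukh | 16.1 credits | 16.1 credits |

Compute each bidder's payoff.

Bids in descending order: Iris 57.5 credits; Farrukh 16.1 credits; Noah 5.3 credits.
Iris has the top bid and wins; the price is the second-highest bid, 16.1 credits.
Iris's payoff = 57.5 credits − 16.1 credits = 41.4 credits. All other bidders lose, so their payoff is 0.

Noah 0.0 credits, Iris 41.4 credits, Farrukh 0.0 credits.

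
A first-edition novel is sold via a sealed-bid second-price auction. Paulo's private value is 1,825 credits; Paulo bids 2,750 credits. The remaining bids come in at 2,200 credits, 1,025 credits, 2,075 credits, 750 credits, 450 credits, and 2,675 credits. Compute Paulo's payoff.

Highest competing bid: 2,675 credits.
Paulo's bid 2,750 credits is the highest overall, so Paulo wins and pays the second-highest bid, 2,675 credits.
Payoff = value − price = 1,825 credits − 2,675 credits = -850 credits.

Payoff = -850 credits.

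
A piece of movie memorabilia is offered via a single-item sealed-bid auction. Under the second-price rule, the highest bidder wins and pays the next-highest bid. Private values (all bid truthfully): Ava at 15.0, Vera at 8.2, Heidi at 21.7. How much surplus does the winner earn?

Winner's surplus: 6.7.

Ordered from highest: Heidi 21.7, then Ava 15.0, then Vera 8.2.
Heidi wins with the top bid and pays the second-highest, 15.0.
Surplus = 21.7 − 15.0 = 6.7.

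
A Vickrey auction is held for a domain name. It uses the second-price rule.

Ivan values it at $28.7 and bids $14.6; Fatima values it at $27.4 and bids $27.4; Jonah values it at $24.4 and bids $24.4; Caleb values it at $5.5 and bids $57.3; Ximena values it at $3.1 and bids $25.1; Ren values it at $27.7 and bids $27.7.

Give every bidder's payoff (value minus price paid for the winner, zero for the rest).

Ivan $0.0, Fatima $0.0, Jonah $0.0, Caleb -$22.2, Ximena $0.0, Ren $0.0.

Ordered from highest: Caleb $57.3; Ren $27.7; Fatima $27.4; Ximena $25.1; Jonah $24.4; Ivan $14.6.
Caleb has the top bid and wins; the price is the second-highest bid, $27.7.
Caleb's payoff = $5.5 − $27.7 = -$22.2. All other bidders lose, so their payoff is 0.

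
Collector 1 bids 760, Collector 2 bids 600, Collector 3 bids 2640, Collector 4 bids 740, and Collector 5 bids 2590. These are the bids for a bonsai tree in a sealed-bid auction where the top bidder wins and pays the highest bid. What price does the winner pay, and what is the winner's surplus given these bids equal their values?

Price 2640; surplus 0.

Ordered from highest: Collector 3 2640; Collector 5 2590; Collector 1 760; Collector 4 740; Collector 2 600.
Collector 3 is the highest bidder, so Collector 3 wins.
Under the first-price rule, the price is the highest bid: 2640.
Surplus = 2640 − 2640 = 0.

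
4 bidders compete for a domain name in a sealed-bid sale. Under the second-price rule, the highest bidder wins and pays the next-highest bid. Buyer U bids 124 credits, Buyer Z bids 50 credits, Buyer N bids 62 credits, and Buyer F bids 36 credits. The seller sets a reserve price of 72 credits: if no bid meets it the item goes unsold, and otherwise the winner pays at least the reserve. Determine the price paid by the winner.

Ranking the bids: Buyer U 124 credits, then Buyer N 62 credits, then Buyer Z 50 credits, then Buyer F 36 credits.
Buyer U has the highest bid, so Buyer U wins.
The second-highest bid is 62 credits, but the reserve 72 credits is higher, so the price is the reserve.

The winner pays 72 credits.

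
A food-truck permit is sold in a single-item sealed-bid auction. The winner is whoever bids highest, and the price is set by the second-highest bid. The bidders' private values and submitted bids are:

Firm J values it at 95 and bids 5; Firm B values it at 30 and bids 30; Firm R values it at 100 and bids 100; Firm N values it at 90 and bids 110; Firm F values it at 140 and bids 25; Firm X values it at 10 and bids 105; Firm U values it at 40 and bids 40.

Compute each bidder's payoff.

Ordered from highest: Firm N 110, then Firm X 105, then Firm R 100, then Firm U 40, then Firm B 30, then Firm F 25, then Firm J 5.
Firm N has the top bid and wins; the price is the second-highest bid, 105.
Firm N's payoff = 90 − 105 = -15. All other bidders lose, so their payoff is 0.

Payoffs: Firm J 0, Firm B 0, Firm R 0, Firm N -15, Firm F 0, Firm X 0, Firm U 0.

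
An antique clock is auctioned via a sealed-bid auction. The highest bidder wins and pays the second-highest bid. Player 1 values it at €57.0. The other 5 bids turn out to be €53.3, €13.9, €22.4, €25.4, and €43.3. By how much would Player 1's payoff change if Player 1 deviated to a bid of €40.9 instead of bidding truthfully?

The highest competing bid is €53.3.
Bidding truthfully at €57.0: Player 1 has the top bid, wins, and pays the second-highest bid €53.3. Payoff = €57.0 − €53.3 = €3.7.
Bidding €40.9: the top bid is €53.3 (a rival), so Player 1 loses. Payoff = €0.0.
Change = €0.0 − €3.7 = -€3.7.

-€3.7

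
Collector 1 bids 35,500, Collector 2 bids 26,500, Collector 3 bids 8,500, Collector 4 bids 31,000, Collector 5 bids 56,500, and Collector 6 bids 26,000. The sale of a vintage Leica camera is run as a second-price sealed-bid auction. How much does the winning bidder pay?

Price paid: 35,500.

Ranking the bids: Collector 5 56,500 > Collector 1 35,500 > Collector 4 31,000 > Collector 2 26,500 > Collector 6 26,000 > Collector 3 8,500.
Collector 5 has the highest bid, so Collector 5 wins.
The second-highest bid is 35,500, so that is what Collector 5 pays.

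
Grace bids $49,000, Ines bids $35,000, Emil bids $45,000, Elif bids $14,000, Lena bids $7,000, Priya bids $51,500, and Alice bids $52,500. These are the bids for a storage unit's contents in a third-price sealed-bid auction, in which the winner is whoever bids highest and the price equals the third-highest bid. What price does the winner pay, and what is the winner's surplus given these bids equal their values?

The winner pays $49,000 for a surplus of $3,500.

Sorted high to low: Alice $52,500 > Priya $51,500 > Grace $49,000 > Emil $45,000 > Ines $35,000 > Elif $14,000 > Lena $7,000.
Alice is the highest bidder, so Alice wins.
Under the third-price rule, the price is the third-highest bid: $49,000.
Surplus = $52,500 − $49,000 = $3,500.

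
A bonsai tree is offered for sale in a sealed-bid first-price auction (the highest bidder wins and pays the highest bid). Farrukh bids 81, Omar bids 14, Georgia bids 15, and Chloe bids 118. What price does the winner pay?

Ranking the bids: Chloe 118 > Farrukh 81 > Georgia 15 > Omar 14.
Chloe is the highest bidder, so Chloe wins.
Under the first-price rule, the price is the highest bid: 118.

The winner pays 118.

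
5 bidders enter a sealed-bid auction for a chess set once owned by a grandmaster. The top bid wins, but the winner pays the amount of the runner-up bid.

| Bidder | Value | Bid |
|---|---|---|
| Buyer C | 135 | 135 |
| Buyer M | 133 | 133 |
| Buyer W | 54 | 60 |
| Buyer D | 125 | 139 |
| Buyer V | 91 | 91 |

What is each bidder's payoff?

Payoffs: Buyer C 0, Buyer M 0, Buyer W 0, Buyer D -10, Buyer V 0.

Sorted high to low: Buyer D 139, then Buyer C 135, then Buyer M 133, then Buyer V 91, then Buyer W 60.
Buyer D has the top bid and wins; the price is the second-highest bid, 135.
Buyer D's payoff = 125 − 135 = -10. All other bidders lose, so their payoff is 0.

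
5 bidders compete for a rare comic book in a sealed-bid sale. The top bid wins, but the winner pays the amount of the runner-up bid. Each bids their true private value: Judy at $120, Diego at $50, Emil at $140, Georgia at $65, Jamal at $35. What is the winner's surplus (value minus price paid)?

Sorted high to low: Emil $140, then Judy $120, then Georgia $65, then Diego $50, then Jamal $35.
Emil wins with the top bid and pays the second-highest, $120.
Surplus = $140 − $120 = $20.

$20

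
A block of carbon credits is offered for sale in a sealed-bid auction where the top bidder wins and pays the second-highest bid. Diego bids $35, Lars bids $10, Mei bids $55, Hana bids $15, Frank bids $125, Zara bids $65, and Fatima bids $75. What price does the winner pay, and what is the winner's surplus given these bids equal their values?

The winner pays $75 for a surplus of $50.

Sorted high to low: Frank $125, then Fatima $75, then Zara $65, then Mei $55, then Diego $35, then Hana $15, then Lars $10.
Frank is the highest bidder, so Frank wins.
Under the second-price rule, the price is the second-highest bid: $75.
Surplus = $125 − $75 = $50.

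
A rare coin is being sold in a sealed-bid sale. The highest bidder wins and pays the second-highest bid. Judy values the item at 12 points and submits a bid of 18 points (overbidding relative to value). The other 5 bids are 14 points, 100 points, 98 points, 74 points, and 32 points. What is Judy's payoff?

Highest competing bid: 100 points.
Judy's bid 18 points is not the highest, so Judy loses, pays nothing, and earns zero payoff.

0 points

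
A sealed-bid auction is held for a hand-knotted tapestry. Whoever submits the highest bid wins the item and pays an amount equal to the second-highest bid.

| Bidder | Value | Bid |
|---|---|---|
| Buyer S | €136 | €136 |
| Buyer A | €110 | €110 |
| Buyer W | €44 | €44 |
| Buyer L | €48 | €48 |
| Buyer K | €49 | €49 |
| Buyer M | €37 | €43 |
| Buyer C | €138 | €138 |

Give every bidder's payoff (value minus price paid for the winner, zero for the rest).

Buyer S €0, Buyer A €0, Buyer W €0, Buyer L €0, Buyer K €0, Buyer M €0, Buyer C €2.

Ordered from highest: Buyer C €138, then Buyer S €136, then Buyer A €110, then Buyer K €49, then Buyer L €48, then Buyer W €44, then Buyer M €43.
Buyer C has the top bid and wins; the price is the second-highest bid, €136.
Buyer C's payoff = €138 − €136 = €2. All other bidders lose, so their payoff is 0.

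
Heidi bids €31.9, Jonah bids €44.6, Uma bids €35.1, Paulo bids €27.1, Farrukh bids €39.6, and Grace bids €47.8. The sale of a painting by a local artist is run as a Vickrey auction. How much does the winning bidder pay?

Ranking the bids: Grace €47.8; Jonah €44.6; Farrukh €39.6; Uma €35.1; Heidi €31.9; Paulo €27.1.
Grace has the highest bid, so Grace wins.
The second-highest bid is €44.6, so that is what Grace pays.

Price paid: €44.6.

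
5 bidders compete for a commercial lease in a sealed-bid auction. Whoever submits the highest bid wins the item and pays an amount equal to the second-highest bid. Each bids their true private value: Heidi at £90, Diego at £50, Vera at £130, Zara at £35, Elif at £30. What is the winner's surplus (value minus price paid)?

Bids in descending order: Vera £130; Heidi £90; Diego £50; Zara £35; Elif £30.
Vera wins with the top bid and pays the second-highest, £90.
Surplus = £130 − £90 = £40.

Winner's surplus: £40.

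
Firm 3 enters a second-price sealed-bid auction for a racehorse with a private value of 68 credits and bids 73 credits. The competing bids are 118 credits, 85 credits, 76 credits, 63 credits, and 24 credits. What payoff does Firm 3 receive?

Highest competing bid: 118 credits.
Firm 3's bid 73 credits is not the highest, so Firm 3 loses, pays nothing, and earns zero payoff.

0 credits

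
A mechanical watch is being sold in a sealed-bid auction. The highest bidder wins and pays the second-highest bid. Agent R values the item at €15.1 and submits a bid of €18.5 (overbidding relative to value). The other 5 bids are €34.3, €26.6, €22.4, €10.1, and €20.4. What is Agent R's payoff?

Agent R's payoff: €0.0.

Highest competing bid: €34.3.
Agent R's bid €18.5 is not the highest, so Agent R loses, pays nothing, and earns zero payoff.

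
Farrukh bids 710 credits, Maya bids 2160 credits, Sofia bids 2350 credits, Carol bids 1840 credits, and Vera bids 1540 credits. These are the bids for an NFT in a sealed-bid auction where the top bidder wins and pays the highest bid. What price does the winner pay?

2350 credits

Ranking the bids: Sofia 2350 credits, then Maya 2160 credits, then Carol 1840 credits, then Vera 1540 credits, then Farrukh 710 credits.
Sofia is the highest bidder, so Sofia wins.
Under the first-price rule, the price is the highest bid: 2350 credits.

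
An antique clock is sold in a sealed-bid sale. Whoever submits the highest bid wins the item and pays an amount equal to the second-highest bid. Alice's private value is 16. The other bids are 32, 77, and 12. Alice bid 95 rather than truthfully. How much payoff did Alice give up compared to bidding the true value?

Payoff forgone: 61.

The highest competing bid is 77.
Bidding truthfully at 16: the top bid is 77 (a rival), so Alice loses. Payoff = 0.
Bidding 95: Alice has the top bid, wins, and pays the second-highest bid 77. Payoff = 16 − 77 = -61.
Regret = truthful payoff − actual payoff = 0 − -61 = 61.
Deviating from a truthful bid can only lose payoff in a second-price auction — never gain.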